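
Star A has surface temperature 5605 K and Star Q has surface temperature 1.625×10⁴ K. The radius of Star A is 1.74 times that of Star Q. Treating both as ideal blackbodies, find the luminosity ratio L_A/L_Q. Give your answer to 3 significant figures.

L ∝ R²T⁴, so L_A/L_Q = (R_A/R_Q)²(T_A/T_Q)⁴ = (1.74)² × (5605/1.625×10⁴)⁴ = 3.0276 × 0.0141543 = 0.0429.

L_A/L_Q ≈ 0.0429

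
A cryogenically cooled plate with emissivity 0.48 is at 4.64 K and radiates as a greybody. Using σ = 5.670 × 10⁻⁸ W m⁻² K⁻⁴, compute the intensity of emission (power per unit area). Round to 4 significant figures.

Stefan–Boltzmann: I = εσT⁴ = 0.48 × 5.670×10⁻⁸ × (4.64)⁴ = 1.262×10⁻⁵ W/m².

I ≈ 1.262×10⁻⁵ W/m²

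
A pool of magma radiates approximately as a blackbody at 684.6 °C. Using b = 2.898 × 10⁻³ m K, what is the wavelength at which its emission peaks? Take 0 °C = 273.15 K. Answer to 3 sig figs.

λ_max ≈ 3.03 μm

T = 684.6 °C + 273.15 = 957.75 K.
Wien's displacement law: λ_max = b/T = (2.898×10⁻³ m·K)/(957.75 K) = 3.026×10⁻⁶ m.
That is 3.03 μm, in the infrared range.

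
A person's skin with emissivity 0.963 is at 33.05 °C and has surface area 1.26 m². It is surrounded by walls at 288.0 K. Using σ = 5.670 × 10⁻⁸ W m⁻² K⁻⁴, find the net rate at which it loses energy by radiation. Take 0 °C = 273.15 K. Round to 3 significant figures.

T = 33.05 °C + 273.15 = 306.20 K.
Area A = 1.26 m².
Net radiated power P_net = εσA(T⁴ − T₀⁴) = 0.963×5.670×10⁻⁸×1.26×(306.20⁴ − 288.0⁴).
T⁴ − T₀⁴ = 8.79065×10⁹ − 6.87971×10⁹ = 1.91094×10⁹ K⁴, so P_net = 131 W.

Net loss ≈ 131 W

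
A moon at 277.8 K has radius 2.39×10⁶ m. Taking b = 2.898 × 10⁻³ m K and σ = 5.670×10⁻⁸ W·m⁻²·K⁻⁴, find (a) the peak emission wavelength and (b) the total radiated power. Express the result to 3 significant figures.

λ_max ≈ 10.4 μm; P ≈ 2.42×10¹⁶ W

(a) λ_max = b/T = 2.898×10⁻³/277.8 = 1.043×10⁻⁵ m = 10.4 μm.
Surface area A = 4πR² = 4π(2.39×10⁶ m)² = 7.17804×10¹³ m².
(b) P = σAT⁴ = 5.670×10⁻⁸×7.17804×10¹³×(277.8)⁴ = 2.42×10¹⁶ W.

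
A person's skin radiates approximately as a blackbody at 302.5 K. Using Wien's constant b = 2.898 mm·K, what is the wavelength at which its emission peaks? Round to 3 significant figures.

λ_max ≈ 9.58 μm

Wien's displacement law: λ_max = b/T = (2.898×10⁻³ m·K)/(302.5 K) = 9.580×10⁻⁶ m.
That is 9.58 μm, in the infrared range.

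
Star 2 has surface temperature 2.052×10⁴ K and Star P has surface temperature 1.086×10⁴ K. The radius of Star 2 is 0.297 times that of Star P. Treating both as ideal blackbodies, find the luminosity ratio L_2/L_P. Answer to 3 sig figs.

L_2/L_P ≈ 1.12

L ∝ R²T⁴, so L_2/L_P = (R_2/R_P)²(T_2/T_P)⁴ = (0.297)² × (2.052×10⁴/1.086×10⁴)⁴ = 0.088209 × 12.7465 = 1.12.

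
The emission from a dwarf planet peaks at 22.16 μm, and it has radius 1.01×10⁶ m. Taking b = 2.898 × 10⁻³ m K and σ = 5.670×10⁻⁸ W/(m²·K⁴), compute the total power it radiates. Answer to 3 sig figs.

P ≈ 2.13×10¹⁴ W

Wien's law: T = b/λ_max = 2.898×10⁻³/2.216×10⁻⁵ = 130.776 K.
Surface area A = 4πR² = 4π(1.01×10⁶ m)² = 1.28190×10¹³ m².
Then P = σAT⁴ = 5.670×10⁻⁸×1.28190×10¹³×(130.776)⁴ = 2.13×10¹⁴ W.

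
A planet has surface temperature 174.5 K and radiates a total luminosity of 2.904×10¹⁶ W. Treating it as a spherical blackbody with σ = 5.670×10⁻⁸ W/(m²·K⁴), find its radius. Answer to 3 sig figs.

L = 4πR²σT⁴ ⇒ R = √(L/(4πσT⁴)).
σT⁴ = 52.5732 W/m², so R = √(2.904×10¹⁶/(4π×52.5732)) = 6.63×10⁶ m.

R ≈ 6.63×10⁶ m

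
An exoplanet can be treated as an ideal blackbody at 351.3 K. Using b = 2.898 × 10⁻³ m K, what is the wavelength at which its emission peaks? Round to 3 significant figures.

Wien's displacement law: λ_max = b/T = (2.898×10⁻³ m·K)/(351.3 K) = 8.249×10⁻⁶ m.
That is 8.25 μm, in the infrared range.

λ_max ≈ 8.25 μm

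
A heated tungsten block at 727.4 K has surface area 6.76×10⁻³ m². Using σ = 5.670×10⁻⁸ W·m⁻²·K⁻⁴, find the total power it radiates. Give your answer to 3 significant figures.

Area A = 6.76×10⁻³ m².
P = σAT⁴ = 5.670×10⁻⁸ × 6.76×10⁻³ × (727.4)⁴ = 107 W.

P ≈ 107 W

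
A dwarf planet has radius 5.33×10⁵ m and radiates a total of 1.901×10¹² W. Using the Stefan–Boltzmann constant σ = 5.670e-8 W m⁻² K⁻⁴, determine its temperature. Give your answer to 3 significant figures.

Surface area A = 4πR² = 4π(5.33×10⁵ m)² = 3.56997×10¹² m².
P = σAT⁴ ⇒ T = (P/(σA))^(1/4) = (1.901×10¹²/(5.670×10⁻⁸×3.56997×10¹²))^(1/4) = 55.4 K.

T ≈ 55.4 K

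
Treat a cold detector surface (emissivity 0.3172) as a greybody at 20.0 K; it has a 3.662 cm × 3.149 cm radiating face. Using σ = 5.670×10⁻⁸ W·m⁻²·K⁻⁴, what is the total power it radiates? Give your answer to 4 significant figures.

Area A = 0.03662 × 0.03149 = 1.15316×10⁻³ m².
P = εσAT⁴ = 0.3172 × 5.670×10⁻⁸ × 1.15316×10⁻³ × (20.0)⁴ = 3.318×10⁻⁶ W.

P ≈ 3.318×10⁻⁶ W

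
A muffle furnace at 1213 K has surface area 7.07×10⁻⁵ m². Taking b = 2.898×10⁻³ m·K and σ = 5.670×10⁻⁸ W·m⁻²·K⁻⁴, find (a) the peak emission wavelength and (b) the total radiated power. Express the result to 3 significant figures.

λ_max ≈ 2.39×10³ nm; P ≈ 8.68 W

(a) λ_max = b/T = 2.898×10⁻³/1213 = 2.389×10⁻⁶ m = 2.39×10³ nm.
Area A = 7.07×10⁻⁵ m².
(b) P = σAT⁴ = 5.670×10⁻⁸×7.07×10⁻⁵×(1213)⁴ = 8.68 W.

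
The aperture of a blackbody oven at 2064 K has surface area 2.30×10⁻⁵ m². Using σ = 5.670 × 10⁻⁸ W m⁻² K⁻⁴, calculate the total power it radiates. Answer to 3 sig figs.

Area A = 2.30×10⁻⁵ m².
P = σAT⁴ = 5.670×10⁻⁸ × 2.30×10⁻⁵ × (2064)⁴ = 23.7 W.

P ≈ 23.7 W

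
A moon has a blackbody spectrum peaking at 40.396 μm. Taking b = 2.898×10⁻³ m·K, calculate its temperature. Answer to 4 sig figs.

T ≈ 71.74 K

Wien's law gives T = b/λ_max = (2.898×10⁻³ m·K)/(4.0396×10⁻⁵ m) = 71.74 K.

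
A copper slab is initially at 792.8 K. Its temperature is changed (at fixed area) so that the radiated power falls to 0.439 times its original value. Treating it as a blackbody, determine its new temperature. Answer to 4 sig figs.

T₂ ≈ 645.3 K

P ∝ T⁴, so T₂/T₁ = (P₂/P₁)^(1/4) = (0.439)^(1/4) = 0.813984.
T₂ = 792.8 × 0.813984 = 645.3 K.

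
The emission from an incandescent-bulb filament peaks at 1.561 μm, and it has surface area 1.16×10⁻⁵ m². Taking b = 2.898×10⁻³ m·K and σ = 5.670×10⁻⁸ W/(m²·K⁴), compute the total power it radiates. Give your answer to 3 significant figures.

Wien's law: T = b/λ_max = 2.898×10⁻³/1.561×10⁻⁶ = 1856.50 K.
Area A = 1.16×10⁻⁵ m².
Then P = σAT⁴ = 5.670×10⁻⁸×1.16×10⁻⁵×(1856.50)⁴ = 7.81 W.

P ≈ 7.81 W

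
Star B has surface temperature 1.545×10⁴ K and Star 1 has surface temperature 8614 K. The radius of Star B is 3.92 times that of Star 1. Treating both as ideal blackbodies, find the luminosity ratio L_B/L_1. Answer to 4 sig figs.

L ∝ R²T⁴, so L_B/L_1 = (R_B/R_1)²(T_B/T_1)⁴ = (3.92)² × (1.545×10⁴/8614)⁴ = 15.3664 × 10.3489 = 159.0.

L_B/L_1 ≈ 159.0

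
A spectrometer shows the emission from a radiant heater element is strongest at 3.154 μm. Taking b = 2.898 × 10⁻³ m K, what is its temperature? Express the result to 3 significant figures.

T ≈ 919 K

Wien's law gives T = b/λ_max = (2.898×10⁻³ m·K)/(3.154×10⁻⁶ m) = 919 K.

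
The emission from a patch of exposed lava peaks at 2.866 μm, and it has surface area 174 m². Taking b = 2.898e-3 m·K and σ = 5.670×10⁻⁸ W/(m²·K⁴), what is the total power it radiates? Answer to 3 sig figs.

P ≈ 1.03×10⁷ W

Wien's law: T = b/λ_max = 2.898×10⁻³/2.866×10⁻⁶ = 1011.17 K.
Area A = 174 m².
Then P = σAT⁴ = 5.670×10⁻⁸×174×(1011.17)⁴ = 1.03×10⁷ W.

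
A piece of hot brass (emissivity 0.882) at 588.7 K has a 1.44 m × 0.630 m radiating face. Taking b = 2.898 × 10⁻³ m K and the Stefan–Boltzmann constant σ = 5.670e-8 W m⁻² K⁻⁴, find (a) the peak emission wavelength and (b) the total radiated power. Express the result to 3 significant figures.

λ_max ≈ 4.92 μm; P ≈ 5.45×10³ W

(a) λ_max = b/T = 2.898×10⁻³/588.7 = 4.923×10⁻⁶ m = 4.92 μm.
Area A = 1.44 × 0.630 = 0.9072 m².
(b) P = εσAT⁴ = 0.882×5.670×10⁻⁸×0.9072×(588.7)⁴ = 5.45×10³ W.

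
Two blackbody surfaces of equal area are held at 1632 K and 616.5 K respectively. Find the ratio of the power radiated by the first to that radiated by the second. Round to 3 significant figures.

With equal areas, P₁/P₂ = (T₁/T₂)⁴ = (1632/616.5)⁴ = 49.1.

P₁/P₂ ≈ 49.1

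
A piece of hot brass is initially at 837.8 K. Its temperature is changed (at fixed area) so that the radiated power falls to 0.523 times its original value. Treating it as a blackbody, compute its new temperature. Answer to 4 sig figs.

P ∝ T⁴, so T₂/T₁ = (P₂/P₁)^(1/4) = (0.523)^(1/4) = 0.850404.
T₂ = 837.8 × 0.850404 = 712.5 K.

T₂ ≈ 712.5 K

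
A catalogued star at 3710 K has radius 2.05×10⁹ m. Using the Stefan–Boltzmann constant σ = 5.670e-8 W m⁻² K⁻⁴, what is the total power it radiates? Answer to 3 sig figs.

P ≈ 5.67×10²⁶ W

Surface area A = 4πR² = 4π(2.05×10⁹ m)² = 5.28102×10¹⁹ m².
P = σAT⁴ = 5.670×10⁻⁸ × 5.28102×10¹⁹ × (3710)⁴ = 5.67×10²⁶ W.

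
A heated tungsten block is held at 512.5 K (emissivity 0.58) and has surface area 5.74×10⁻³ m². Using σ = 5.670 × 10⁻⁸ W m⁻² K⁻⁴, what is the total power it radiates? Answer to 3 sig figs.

Area A = 5.74×10⁻³ m².
P = εσAT⁴ = 0.58 × 5.670×10⁻⁸ × 5.74×10⁻³ × (512.5)⁴ = 13.0 W.

P ≈ 13.0 W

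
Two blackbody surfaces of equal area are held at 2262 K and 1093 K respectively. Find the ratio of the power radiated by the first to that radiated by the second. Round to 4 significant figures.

With equal areas, P₁/P₂ = (T₁/T₂)⁴ = (2262/1093)⁴ = 18.34.

P₁/P₂ ≈ 18.34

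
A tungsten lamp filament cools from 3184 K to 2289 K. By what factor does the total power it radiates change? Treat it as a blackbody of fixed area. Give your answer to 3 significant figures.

P₂/P₁ ≈ 0.267

P ∝ T⁴, so P₂/P₁ = (T₂/T₁)⁴ = (2289/3184)⁴ = (0.718907)⁴ = 0.267.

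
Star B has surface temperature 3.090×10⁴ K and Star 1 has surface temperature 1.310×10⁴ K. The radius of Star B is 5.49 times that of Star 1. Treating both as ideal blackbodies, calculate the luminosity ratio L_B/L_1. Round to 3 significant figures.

L ∝ R²T⁴, so L_B/L_1 = (R_B/R_1)²(T_B/T_1)⁴ = (5.49)² × (3.090×10⁴/1.310×10⁴)⁴ = 30.1401 × 30.9563 = 933.

L_B/L_1 ≈ 933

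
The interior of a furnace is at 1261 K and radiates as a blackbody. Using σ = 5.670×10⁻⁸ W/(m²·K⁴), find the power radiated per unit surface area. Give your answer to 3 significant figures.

Stefan–Boltzmann: I = σT⁴ = 5.670×10⁻⁸ × (1261)⁴ = 1.43×10⁵ W/m².

I ≈ 1.43×10⁵ W/m²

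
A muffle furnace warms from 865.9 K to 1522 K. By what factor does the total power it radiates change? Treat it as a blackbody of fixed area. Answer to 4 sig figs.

P ∝ T⁴, so P₂/P₁ = (T₂/T₁)⁴ = (1522/865.9)⁴ = (1.75771)⁴ = 9.545.

P₂/P₁ ≈ 9.545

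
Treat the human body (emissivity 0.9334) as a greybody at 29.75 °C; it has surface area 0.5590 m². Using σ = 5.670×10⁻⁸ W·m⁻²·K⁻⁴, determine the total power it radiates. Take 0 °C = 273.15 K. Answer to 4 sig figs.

P ≈ 249.0 W

T = 29.75 °C + 273.15 = 302.90 K.
Area A = 0.5590 m².
P = εσAT⁴ = 0.9334 × 5.670×10⁻⁸ × 0.5590 × (302.90)⁴ = 249.0 W.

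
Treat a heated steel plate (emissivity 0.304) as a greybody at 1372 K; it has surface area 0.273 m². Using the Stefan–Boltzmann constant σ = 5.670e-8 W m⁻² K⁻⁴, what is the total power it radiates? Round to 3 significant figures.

P ≈ 1.67×10⁴ W

Area A = 0.273 m².
P = εσAT⁴ = 0.304 × 5.670×10⁻⁸ × 0.273 × (1372)⁴ = 1.67×10⁴ W.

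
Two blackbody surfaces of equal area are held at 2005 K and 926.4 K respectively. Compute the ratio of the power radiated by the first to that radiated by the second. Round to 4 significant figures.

P₁/P₂ ≈ 21.94

With equal areas, P₁/P₂ = (T₁/T₂)⁴ = (2005/926.4)⁴ = 21.94.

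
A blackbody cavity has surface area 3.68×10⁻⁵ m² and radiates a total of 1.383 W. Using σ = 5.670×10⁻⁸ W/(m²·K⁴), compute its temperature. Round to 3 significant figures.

Area A = 3.68×10⁻⁵ m².
P = σAT⁴ ⇒ T = (P/(σA))^(1/4) = (1.383/(5.670×10⁻⁸×3.68×10⁻⁵))^(1/4) = 902 K.

T ≈ 902 K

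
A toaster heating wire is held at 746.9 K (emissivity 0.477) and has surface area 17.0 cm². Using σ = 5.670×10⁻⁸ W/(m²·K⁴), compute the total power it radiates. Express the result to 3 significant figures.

P ≈ 14.3 W

Area A = 17.0 cm² = 1.70×10⁻³ m².
P = εσAT⁴ = 0.477 × 5.670×10⁻⁸ × 1.70×10⁻³ × (746.9)⁴ = 14.3 W.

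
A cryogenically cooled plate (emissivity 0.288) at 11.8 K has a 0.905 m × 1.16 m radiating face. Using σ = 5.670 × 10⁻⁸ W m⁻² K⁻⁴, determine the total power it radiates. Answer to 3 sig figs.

P ≈ 3.32×10⁻⁴ W

Area A = 0.905 × 1.16 = 1.0498 m².
P = εσAT⁴ = 0.288 × 5.670×10⁻⁸ × 1.0498 × (11.8)⁴ = 3.32×10⁻⁴ W.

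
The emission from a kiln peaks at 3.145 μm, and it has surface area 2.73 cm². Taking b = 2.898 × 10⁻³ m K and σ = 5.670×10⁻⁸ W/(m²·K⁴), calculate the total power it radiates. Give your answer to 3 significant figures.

P ≈ 11.2 W

Wien's law: T = b/λ_max = 2.898×10⁻³/3.145×10⁻⁶ = 921.463 K.
Area A = 2.73 cm² = 2.73×10⁻⁴ m².
Then P = σAT⁴ = 5.670×10⁻⁸×2.73×10⁻⁴×(921.463)⁴ = 11.2 W.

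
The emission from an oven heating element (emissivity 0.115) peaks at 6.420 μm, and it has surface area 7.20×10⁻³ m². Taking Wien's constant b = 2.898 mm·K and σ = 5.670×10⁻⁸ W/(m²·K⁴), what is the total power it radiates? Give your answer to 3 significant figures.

Wien's law: T = b/λ_max = 2.898×10⁻³/6.420×10⁻⁶ = 451.402 K.
Area A = 7.20×10⁻³ m².
Then P = εσAT⁴ = 0.115×5.670×10⁻⁸×7.20×10⁻³×(451.402)⁴ = 1.95 W.

P ≈ 1.95 W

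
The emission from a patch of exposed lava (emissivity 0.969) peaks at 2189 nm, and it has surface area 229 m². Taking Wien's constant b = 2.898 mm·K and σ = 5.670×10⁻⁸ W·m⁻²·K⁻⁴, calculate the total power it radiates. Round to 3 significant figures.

Wien's law: T = b/λ_max = 2.898×10⁻³/2.189×10⁻⁶ = 1323.89 K.
Area A = 229 m².
Then P = εσAT⁴ = 0.969×5.670×10⁻⁸×229×(1323.89)⁴ = 3.87×10⁷ W.

P ≈ 3.87×10⁷ W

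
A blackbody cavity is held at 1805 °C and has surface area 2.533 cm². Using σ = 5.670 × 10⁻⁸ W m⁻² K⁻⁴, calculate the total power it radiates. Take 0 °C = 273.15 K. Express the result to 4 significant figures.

T = 1805 °C + 273.15 = 2078.15 K.
Area A = 2.533 cm² = 2.533×10⁻⁴ m².
P = σAT⁴ = 5.670×10⁻⁸ × 2.533×10⁻⁴ × (2078.15)⁴ = 267.9 W.

P ≈ 267.9 W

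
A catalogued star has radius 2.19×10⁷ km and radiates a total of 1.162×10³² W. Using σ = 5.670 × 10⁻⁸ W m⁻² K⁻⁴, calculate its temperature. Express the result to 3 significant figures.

Surface area A = 4πR² = 4π(2.19×10¹⁰ m)² = 6.02696×10²¹ m².
P = σAT⁴ ⇒ T = (P/(σA))^(1/4) = (1.162×10³²/(5.670×10⁻⁸×6.02696×10²¹))^(1/4) = 2.41×10⁴ K.

T ≈ 2.41×10⁴ K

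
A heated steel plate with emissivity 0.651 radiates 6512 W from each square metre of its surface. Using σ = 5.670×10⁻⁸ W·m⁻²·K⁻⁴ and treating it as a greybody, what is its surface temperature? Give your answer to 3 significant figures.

I = εσT⁴, so T = (I/εσ)^(1/4) = (6512/(0.651×5.670×10⁻⁸))^(1/4) = 648 K.

T ≈ 648 K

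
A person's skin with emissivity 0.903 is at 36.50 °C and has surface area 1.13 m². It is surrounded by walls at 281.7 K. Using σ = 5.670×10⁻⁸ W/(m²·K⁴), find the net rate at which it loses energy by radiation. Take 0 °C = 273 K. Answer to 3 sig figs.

T = 36.50 °C + 273 = 309.50 K.
Area A = 1.13 m².
Net radiated power P_net = εσA(T⁴ − T₀⁴) = 0.903×5.670×10⁻⁸×1.13×(309.50⁴ − 281.7⁴).
T⁴ − T₀⁴ = 9.17577×10⁹ − 6.29720×10⁹ = 2.87857×10⁹ K⁴, so P_net = 167 W.

Net loss ≈ 167 W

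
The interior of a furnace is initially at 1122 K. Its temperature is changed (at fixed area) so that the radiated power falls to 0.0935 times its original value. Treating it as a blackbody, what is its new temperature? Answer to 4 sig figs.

P ∝ T⁴, so T₂/T₁ = (P₂/P₁)^(1/4) = (0.0935)^(1/4) = 0.552972.
T₂ = 1122 × 0.552972 = 620.4 K.

T₂ ≈ 620.4 K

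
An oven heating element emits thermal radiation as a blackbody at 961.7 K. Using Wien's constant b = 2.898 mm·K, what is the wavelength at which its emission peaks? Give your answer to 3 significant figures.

λ_max ≈ 3.01 μm

Wien's displacement law: λ_max = b/T = (2.898×10⁻³ m·K)/(961.7 K) = 3.013×10⁻⁶ m.
That is 3.01 μm, in the infrared range.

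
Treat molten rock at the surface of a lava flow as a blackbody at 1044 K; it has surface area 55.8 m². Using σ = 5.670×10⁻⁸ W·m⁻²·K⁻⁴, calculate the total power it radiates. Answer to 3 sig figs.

Area A = 55.8 m².
P = σAT⁴ = 5.670×10⁻⁸ × 55.8 × (1044)⁴ = 3.76×10⁶ W.

P ≈ 3.76×10⁶ W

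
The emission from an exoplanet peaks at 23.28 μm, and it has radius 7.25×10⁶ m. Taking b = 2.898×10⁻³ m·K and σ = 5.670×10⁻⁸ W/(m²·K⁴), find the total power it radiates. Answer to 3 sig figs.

P ≈ 8.99×10¹⁵ W

Wien's law: T = b/λ_max = 2.898×10⁻³/2.328×10⁻⁵ = 124.485 K.
Surface area A = 4πR² = 4π(7.25×10⁶ m)² = 6.60520×10¹⁴ m².
Then P = σAT⁴ = 5.670×10⁻⁸×6.60520×10¹⁴×(124.485)⁴ = 8.99×10¹⁵ W.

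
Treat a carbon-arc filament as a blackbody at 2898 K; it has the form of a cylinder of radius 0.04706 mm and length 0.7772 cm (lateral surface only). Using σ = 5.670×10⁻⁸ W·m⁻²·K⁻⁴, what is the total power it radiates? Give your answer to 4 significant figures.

P ≈ 9.191 W

Lateral area A = 2πrL = 2π×4.706×10⁻⁵×7.772×10⁻³ = 2.29808×10⁻⁶ m².
P = σAT⁴ = 5.670×10⁻⁸ × 2.29808×10⁻⁶ × (2898)⁴ = 9.191 W.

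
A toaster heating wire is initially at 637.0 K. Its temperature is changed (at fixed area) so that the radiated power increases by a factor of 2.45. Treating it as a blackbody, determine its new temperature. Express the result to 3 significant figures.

T₂ ≈ 797 K

P ∝ T⁴, so T₂/T₁ = (P₂/P₁)^(1/4) = (2.45)^(1/4) = 1.25110.
T₂ = 637.0 × 1.25110 = 797 K.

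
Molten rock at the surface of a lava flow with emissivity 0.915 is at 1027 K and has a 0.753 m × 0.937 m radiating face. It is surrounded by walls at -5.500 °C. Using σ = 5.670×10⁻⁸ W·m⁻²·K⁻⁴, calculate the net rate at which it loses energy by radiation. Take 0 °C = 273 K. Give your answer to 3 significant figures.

Net loss ≈ 4.05×10⁴ W

Surroundings: T = -5.500 °C + 273 = 267.500 K.
Area A = 0.753 × 0.937 = 0.705561 m².
Net radiated power P_net = εσA(T⁴ − T₀⁴) = 0.915×5.670×10⁻⁸×0.705561×(1027⁴ − 267.500⁴).
T⁴ − T₀⁴ = 1.11245×10¹² − 5.12030×10⁹ = 1.10733×10¹² K⁴, so P_net = 4.05×10⁴ W.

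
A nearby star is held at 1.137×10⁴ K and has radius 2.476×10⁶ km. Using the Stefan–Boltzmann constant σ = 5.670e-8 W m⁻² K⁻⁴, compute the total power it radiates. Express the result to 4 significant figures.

Surface area A = 4πR² = 4π(2.476×10⁹ m)² = 7.70391×10¹⁹ m².
P = σAT⁴ = 5.670×10⁻⁸ × 7.70391×10¹⁹ × (1.137×10⁴)⁴ = 7.300×10²⁸ W.

P ≈ 7.300×10²⁸ W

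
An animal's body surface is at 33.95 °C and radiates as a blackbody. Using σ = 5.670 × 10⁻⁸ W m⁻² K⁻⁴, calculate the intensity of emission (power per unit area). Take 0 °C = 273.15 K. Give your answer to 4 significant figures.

I ≈ 504.3 W/m²

T = 33.95 °C + 273.15 = 307.10 K.
Stefan–Boltzmann: I = σT⁴ = 5.670×10⁻⁸ × (307.10)⁴ = 504.3 W/m².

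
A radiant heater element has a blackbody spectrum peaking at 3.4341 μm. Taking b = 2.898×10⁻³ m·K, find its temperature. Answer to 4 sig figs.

Wien's law gives T = b/λ_max = (2.898×10⁻³ m·K)/(3.4341×10⁻⁶ m) = 843.9 K.

T ≈ 843.9 K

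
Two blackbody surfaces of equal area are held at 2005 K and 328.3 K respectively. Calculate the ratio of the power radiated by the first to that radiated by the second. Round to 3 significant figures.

P₁/P₂ ≈ 1.39×10³

With equal areas, P₁/P₂ = (T₁/T₂)⁴ = (2005/328.3)⁴ = 1.39×10³.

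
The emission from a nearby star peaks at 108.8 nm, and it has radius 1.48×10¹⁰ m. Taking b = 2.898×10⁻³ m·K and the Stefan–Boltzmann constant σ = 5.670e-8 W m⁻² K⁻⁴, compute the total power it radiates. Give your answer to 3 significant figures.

Wien's law: T = b/λ_max = 2.898×10⁻³/1.088×10⁻⁷ = 26636.0 K.
Surface area A = 4πR² = 4π(1.48×10¹⁰ m)² = 2.75254×10²¹ m².
Then P = σAT⁴ = 5.670×10⁻⁸×2.75254×10²¹×(26636.0)⁴ = 7.86×10³¹ W.

P ≈ 7.86×10³¹ W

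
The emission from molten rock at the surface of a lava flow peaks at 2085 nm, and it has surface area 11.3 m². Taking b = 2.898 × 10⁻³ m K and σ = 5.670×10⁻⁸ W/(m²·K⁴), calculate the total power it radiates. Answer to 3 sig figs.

P ≈ 2.39×10⁶ W

Wien's law: T = b/λ_max = 2.898×10⁻³/2.085×10⁻⁶ = 1389.93 K.
Area A = 11.3 m².
Then P = σAT⁴ = 5.670×10⁻⁸×11.3×(1389.93)⁴ = 2.39×10⁶ W.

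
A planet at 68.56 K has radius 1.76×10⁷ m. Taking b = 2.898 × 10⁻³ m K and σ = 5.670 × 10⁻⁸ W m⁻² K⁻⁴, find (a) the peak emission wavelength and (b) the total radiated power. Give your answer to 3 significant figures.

(a) λ_max = b/T = 2.898×10⁻³/68.56 = 4.227×10⁻⁵ m = 42.3 μm.
Surface area A = 4πR² = 4π(1.76×10⁷ m)² = 3.89256×10¹⁵ m².
(b) P = σAT⁴ = 5.670×10⁻⁸×3.89256×10¹⁵×(68.56)⁴ = 4.88×10¹⁵ W.

λ_max ≈ 42.3 μm; P ≈ 4.88×10¹⁵ W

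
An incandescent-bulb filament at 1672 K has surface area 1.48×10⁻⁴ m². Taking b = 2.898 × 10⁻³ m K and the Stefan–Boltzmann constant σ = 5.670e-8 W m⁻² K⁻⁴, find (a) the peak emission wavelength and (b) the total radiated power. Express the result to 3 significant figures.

λ_max ≈ 1.73 μm; P ≈ 65.6 W

(a) λ_max = b/T = 2.898×10⁻³/1672 = 1.733×10⁻⁶ m = 1.73 μm.
Area A = 1.48×10⁻⁴ m².
(b) P = σAT⁴ = 5.670×10⁻⁸×1.48×10⁻⁴×(1672)⁴ = 65.6 W.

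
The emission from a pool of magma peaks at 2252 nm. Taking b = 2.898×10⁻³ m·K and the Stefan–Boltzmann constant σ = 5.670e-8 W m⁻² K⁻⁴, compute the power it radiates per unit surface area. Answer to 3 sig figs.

Wien's law: T = b/λ_max = 2.898×10⁻³/2.252×10⁻⁶ = 1286.86 K.
Then I = σT⁴ = 5.670×10⁻⁸×(1286.86)⁴ = 1.55×10⁵ W/m².

I ≈ 1.55×10⁵ W/m²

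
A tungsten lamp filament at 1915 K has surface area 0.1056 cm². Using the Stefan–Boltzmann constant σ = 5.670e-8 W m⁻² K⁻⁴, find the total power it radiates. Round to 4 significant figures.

P ≈ 8.052 W

Area A = 0.1056 cm² = 1.056×10⁻⁵ m².
P = σAT⁴ = 5.670×10⁻⁸ × 1.056×10⁻⁵ × (1915)⁴ = 8.052 W.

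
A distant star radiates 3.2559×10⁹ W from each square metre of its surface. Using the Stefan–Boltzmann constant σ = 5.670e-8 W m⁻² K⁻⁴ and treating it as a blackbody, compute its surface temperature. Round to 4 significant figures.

I = σT⁴, so T = (I/σ)^(1/4) = (3.2559×10⁹/(5.670×10⁻⁸))^(1/4) = 1.548×10⁴ K.

T ≈ 1.548×10⁴ K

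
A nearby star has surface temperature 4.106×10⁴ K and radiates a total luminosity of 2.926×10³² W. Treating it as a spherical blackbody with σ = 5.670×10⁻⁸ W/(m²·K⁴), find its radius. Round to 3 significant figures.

L = 4πR²σT⁴ ⇒ R = √(L/(4πσT⁴)).
σT⁴ = 1.61161×10¹¹ W/m², so R = √(2.926×10³²/(4π×1.61161×10¹¹)) = 1.20×10¹⁰ m.

R ≈ 1.20×10¹⁰ m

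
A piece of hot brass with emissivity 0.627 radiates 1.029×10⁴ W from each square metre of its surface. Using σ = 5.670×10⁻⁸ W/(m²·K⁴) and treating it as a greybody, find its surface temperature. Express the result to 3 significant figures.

I = εσT⁴, so T = (I/εσ)^(1/4) = (1.029×10⁴/(0.627×5.670×10⁻⁸))^(1/4) = 733 K.

T ≈ 733 K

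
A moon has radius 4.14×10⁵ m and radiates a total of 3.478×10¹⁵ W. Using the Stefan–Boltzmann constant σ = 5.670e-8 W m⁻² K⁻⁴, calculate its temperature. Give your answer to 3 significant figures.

T ≈ 411 K

Surface area A = 4πR² = 4π(4.14×10⁵ m)² = 2.15383×10¹² m².
P = σAT⁴ ⇒ T = (P/(σA))^(1/4) = (3.478×10¹⁵/(5.670×10⁻⁸×2.15383×10¹²))^(1/4) = 411 K.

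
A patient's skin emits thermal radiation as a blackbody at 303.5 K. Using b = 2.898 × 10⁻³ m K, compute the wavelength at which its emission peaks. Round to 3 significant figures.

Wien's displacement law: λ_max = b/T = (2.898×10⁻³ m·K)/(303.5 K) = 9.549×10⁻⁶ m.
That is 9.55 μm, in the infrared range.

λ_max ≈ 9.55 μm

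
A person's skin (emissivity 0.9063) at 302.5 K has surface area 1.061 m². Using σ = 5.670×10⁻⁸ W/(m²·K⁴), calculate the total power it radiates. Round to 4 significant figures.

P ≈ 456.5 W

Area A = 1.061 m².
P = εσAT⁴ = 0.9063 × 5.670×10⁻⁸ × 1.061 × (302.5)⁴ = 456.5 W.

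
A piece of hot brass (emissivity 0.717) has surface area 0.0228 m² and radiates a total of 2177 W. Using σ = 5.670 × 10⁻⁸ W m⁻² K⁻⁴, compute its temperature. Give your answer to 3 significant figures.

T ≈ 1.24×10³ K

Area A = 0.0228 m².
P = εσAT⁴ ⇒ T = (P/(εσA))^(1/4) = (2177/(0.717×5.670×10⁻⁸×0.0228))^(1/4) = 1.24×10³ K.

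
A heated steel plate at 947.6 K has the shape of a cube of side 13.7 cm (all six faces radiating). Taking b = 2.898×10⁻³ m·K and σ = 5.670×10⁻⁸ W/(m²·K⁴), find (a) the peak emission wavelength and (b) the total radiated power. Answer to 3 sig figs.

(a) λ_max = b/T = 2.898×10⁻³/947.6 = 3.058×10⁻⁶ m = 3.06 μm.
Area A = 6s² = 6×(0.137 m)² = 0.112614 m².
(b) P = σAT⁴ = 5.670×10⁻⁸×0.112614×(947.6)⁴ = 5.15×10³ W.

λ_max ≈ 3.06 μm; P ≈ 5.15×10³ W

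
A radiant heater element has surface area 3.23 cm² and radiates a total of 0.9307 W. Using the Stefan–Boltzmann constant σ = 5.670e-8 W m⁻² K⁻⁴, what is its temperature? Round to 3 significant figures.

T ≈ 475 K

Area A = 3.23 cm² = 3.23×10⁻⁴ m².
P = σAT⁴ ⇒ T = (P/(σA))^(1/4) = (0.9307/(5.670×10⁻⁸×3.23×10⁻⁴))^(1/4) = 475 K.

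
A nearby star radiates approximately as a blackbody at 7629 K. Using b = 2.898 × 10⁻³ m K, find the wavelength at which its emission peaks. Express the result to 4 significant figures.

Wien's displacement law: λ_max = b/T = (2.898×10⁻³ m·K)/(7629 K) = 3.7987×10⁻⁷ m.
That is 0.3799 μm, in the ultraviolet range.

λ_max ≈ 0.3799 μm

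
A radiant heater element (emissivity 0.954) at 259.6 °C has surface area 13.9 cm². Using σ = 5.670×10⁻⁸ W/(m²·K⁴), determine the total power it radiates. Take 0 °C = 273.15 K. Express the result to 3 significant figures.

P ≈ 6.06 W

T = 259.6 °C + 273.15 = 532.75 K.
Area A = 13.9 cm² = 1.39×10⁻³ m².
P = εσAT⁴ = 0.954 × 5.670×10⁻⁸ × 1.39×10⁻³ × (532.75)⁴ = 6.06 W.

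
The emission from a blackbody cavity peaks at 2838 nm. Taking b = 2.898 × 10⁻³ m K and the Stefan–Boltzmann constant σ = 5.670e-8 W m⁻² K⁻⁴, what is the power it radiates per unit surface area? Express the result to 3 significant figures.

Wien's law: T = b/λ_max = 2.898×10⁻³/2.838×10⁻⁶ = 1021.14 K.
Then I = σT⁴ = 5.670×10⁻⁸×(1021.14)⁴ = 6.16×10⁴ W/m².

I ≈ 6.16×10⁴ W/m²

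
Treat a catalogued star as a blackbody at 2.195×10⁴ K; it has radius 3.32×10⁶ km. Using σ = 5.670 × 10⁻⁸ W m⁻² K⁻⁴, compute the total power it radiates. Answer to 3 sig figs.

P ≈ 1.82×10³⁰ W

Surface area A = 4πR² = 4π(3.32×10⁹ m)² = 1.38512×10²⁰ m².
P = σAT⁴ = 5.670×10⁻⁸ × 1.38512×10²⁰ × (2.195×10⁴)⁴ = 1.82×10³⁰ W.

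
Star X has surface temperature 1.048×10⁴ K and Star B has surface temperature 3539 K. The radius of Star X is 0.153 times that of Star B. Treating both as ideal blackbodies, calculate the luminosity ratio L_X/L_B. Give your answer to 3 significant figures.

L ∝ R²T⁴, so L_X/L_B = (R_X/R_B)²(T_X/T_B)⁴ = (0.153)² × (1.048×10⁴/3539)⁴ = 0.023409 × 76.8994 = 1.80.

L_X/L_B ≈ 1.80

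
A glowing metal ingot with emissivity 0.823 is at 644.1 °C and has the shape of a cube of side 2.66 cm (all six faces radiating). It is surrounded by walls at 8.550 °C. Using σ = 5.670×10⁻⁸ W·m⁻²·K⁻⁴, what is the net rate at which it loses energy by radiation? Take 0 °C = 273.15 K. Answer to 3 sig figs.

Net loss ≈ 139 W

T = 644.1 °C + 273.15 = 917.25 K.
Surroundings: T = 8.550 °C + 273.15 = 281.700 K.
Area A = 6s² = 6×(0.0266 m)² = 4.24536×10⁻³ m².
Net radiated power P_net = εσA(T⁴ − T₀⁴) = 0.823×5.670×10⁻⁸×4.24536×10⁻³×(917.25⁴ − 281.700⁴).
T⁴ − T₀⁴ = 7.07866×10¹¹ − 6.29720×10⁹ = 7.01569×10¹¹ K⁴, so P_net = 139 W.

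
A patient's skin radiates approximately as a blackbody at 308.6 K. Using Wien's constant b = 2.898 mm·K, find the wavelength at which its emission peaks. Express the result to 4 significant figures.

Wien's displacement law: λ_max = b/T = (2.898×10⁻³ m·K)/(308.6 K) = 9.3908×10⁻⁶ m.
That is 9.391 μm, in the infrared range.

λ_max ≈ 9.391 μm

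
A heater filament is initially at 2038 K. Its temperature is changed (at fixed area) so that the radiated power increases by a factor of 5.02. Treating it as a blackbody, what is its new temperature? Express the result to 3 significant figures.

P ∝ T⁴, so T₂/T₁ = (P₂/P₁)^(1/4) = (5.02)^(1/4) = 1.49684.
T₂ = 2038 × 1.49684 = 3.05×10³ K.

T₂ ≈ 3.05×10³ K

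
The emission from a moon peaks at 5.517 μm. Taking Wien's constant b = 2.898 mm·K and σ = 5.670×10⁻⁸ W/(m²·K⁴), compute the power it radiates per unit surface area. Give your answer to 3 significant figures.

Wien's law: T = b/λ_max = 2.898×10⁻³/5.517×10⁻⁶ = 525.285 K.
Then I = σT⁴ = 5.670×10⁻⁸×(525.285)⁴ = 4.32×10³ W/m².

I ≈ 4.32×10³ W/m²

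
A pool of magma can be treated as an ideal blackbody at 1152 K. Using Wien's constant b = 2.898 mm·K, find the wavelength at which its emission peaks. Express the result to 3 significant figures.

Wien's displacement law: λ_max = b/T = (2.898×10⁻³ m·K)/(1152 K) = 2.516×10⁻⁶ m.
That is 2.52 μm, in the infrared range.

λ_max ≈ 2.52 μm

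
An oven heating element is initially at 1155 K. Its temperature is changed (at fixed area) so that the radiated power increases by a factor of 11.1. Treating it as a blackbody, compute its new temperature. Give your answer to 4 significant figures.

T₂ ≈ 2108 K

P ∝ T⁴, so T₂/T₁ = (P₂/P₁)^(1/4) = (11.1)^(1/4) = 1.82529.
T₂ = 1155 × 1.82529 = 2108 K.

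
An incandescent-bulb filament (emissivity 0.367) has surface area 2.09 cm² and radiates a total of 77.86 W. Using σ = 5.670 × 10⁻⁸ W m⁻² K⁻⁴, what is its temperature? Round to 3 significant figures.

Area A = 2.09 cm² = 2.09×10⁻⁴ m².
P = εσAT⁴ ⇒ T = (P/(εσA))^(1/4) = (77.86/(0.367×5.670×10⁻⁸×2.09×10⁻⁴))^(1/4) = 2.06×10³ K.

T ≈ 2.06×10³ K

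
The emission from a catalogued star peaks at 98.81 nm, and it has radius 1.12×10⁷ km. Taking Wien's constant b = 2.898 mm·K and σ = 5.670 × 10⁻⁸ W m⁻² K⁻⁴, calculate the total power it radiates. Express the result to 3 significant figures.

Wien's law: T = b/λ_max = 2.898×10⁻³/9.881×10⁻⁸ = 29329.0 K.
Surface area A = 4πR² = 4π(1.12×10¹⁰ m)² = 1.57633×10²¹ m².
Then P = σAT⁴ = 5.670×10⁻⁸×1.57633×10²¹×(29329.0)⁴ = 6.61×10³¹ W.

P ≈ 6.61×10³¹ W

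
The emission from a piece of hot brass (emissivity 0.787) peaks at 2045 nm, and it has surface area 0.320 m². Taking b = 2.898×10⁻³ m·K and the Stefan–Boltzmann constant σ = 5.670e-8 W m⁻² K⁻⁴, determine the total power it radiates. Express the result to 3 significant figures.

Wien's law: T = b/λ_max = 2.898×10⁻³/2.045×10⁻⁶ = 1417.11 K.
Area A = 0.320 m².
Then P = εσAT⁴ = 0.787×5.670×10⁻⁸×0.320×(1417.11)⁴ = 5.76×10⁴ W.

P ≈ 5.76×10⁴ W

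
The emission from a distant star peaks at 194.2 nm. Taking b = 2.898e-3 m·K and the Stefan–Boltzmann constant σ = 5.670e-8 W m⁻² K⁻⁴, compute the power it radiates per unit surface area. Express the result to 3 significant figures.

Wien's law: T = b/λ_max = 2.898×10⁻³/1.942×10⁻⁷ = 14922.8 K.
Then I = σT⁴ = 5.670×10⁻⁸×(14922.8)⁴ = 2.81×10⁹ W/m².

I ≈ 2.81×10⁹ W/m²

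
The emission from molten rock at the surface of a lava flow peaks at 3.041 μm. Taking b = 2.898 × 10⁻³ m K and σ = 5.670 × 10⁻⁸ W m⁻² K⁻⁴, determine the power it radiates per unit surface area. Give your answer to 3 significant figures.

Wien's law: T = b/λ_max = 2.898×10⁻³/3.041×10⁻⁶ = 952.976 K.
Then I = σT⁴ = 5.670×10⁻⁸×(952.976)⁴ = 4.68×10⁴ W/m².

I ≈ 4.68×10⁴ W/m²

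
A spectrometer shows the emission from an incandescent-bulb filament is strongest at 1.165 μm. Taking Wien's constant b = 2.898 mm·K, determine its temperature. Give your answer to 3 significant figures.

T ≈ 2.49×10³ K

Wien's law gives T = b/λ_max = (2.898×10⁻³ m·K)/(1.165×10⁻⁶ m) = 2.49×10³ K.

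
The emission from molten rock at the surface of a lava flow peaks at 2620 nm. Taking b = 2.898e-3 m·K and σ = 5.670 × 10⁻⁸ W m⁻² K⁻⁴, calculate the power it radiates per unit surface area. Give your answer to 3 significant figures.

Wien's law: T = b/λ_max = 2.898×10⁻³/2.620×10⁻⁶ = 1106.11 K.
Then I = σT⁴ = 5.670×10⁻⁸×(1106.11)⁴ = 8.49×10⁴ W/m².

I ≈ 8.49×10⁴ W/m²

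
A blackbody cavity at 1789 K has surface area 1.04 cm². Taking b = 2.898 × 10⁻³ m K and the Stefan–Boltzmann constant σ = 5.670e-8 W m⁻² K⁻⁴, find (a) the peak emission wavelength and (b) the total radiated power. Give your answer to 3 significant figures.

λ_max ≈ 1.62 μm; P ≈ 60.4 W

(a) λ_max = b/T = 2.898×10⁻³/1789 = 1.620×10⁻⁶ m = 1.62 μm.
Area A = 1.04 cm² = 1.04×10⁻⁴ m².
(b) P = σAT⁴ = 5.670×10⁻⁸×1.04×10⁻⁴×(1789)⁴ = 60.4 W.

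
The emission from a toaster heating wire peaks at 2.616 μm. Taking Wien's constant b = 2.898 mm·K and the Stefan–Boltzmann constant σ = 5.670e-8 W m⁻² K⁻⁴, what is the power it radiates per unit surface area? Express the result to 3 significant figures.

Wien's law: T = b/λ_max = 2.898×10⁻³/2.616×10⁻⁶ = 1107.80 K.
Then I = σT⁴ = 5.670×10⁻⁸×(1107.80)⁴ = 8.54×10⁴ W/m².

I ≈ 8.54×10⁴ W/m²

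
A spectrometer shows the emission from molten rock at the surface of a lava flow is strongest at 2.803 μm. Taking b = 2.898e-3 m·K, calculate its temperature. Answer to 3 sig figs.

T ≈ 1.03×10³ K

Wien's law gives T = b/λ_max = (2.898×10⁻³ m·K)/(2.803×10⁻⁶ m) = 1.03×10³ K.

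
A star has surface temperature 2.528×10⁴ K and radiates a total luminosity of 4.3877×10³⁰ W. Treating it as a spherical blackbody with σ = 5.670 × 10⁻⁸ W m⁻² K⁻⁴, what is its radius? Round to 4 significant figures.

L = 4πR²σT⁴ ⇒ R = √(L/(4πσT⁴)).
σT⁴ = 2.31575×10¹⁰ W/m², so R = √(4.3877×10³⁰/(4π×2.31575×10¹⁰)) = 3.883×10⁹ m.

R ≈ 3.883×10⁹ m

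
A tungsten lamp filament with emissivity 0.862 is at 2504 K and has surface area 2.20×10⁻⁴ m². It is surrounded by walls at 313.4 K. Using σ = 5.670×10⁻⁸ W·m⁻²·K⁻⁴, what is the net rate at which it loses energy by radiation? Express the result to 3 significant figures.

Net loss ≈ 423 W

Area A = 2.20×10⁻⁴ m².
Net radiated power P_net = εσA(T⁴ − T₀⁴) = 0.862×5.670×10⁻⁸×2.20×10⁻⁴×(2504⁴ − 313.4⁴).
T⁴ − T₀⁴ = 3.93131×10¹³ − 9.64708×10⁹ = 3.93035×10¹³ K⁴, so P_net = 423 W.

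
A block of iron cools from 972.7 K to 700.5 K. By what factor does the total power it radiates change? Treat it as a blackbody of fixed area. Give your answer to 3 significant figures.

P ∝ T⁴, so P₂/P₁ = (T₂/T₁)⁴ = (700.5/972.7)⁴ = (0.720160)⁴ = 0.269.

P₂/P₁ ≈ 0.269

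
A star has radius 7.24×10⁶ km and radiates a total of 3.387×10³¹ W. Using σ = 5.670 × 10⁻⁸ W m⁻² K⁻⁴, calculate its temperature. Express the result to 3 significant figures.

Surface area A = 4πR² = 4π(7.24×10⁹ m)² = 6.58699×10²⁰ m².
P = σAT⁴ ⇒ T = (P/(σA))^(1/4) = (3.387×10³¹/(5.670×10⁻⁸×6.58699×10²⁰))^(1/4) = 3.09×10⁴ K.

T ≈ 3.09×10⁴ K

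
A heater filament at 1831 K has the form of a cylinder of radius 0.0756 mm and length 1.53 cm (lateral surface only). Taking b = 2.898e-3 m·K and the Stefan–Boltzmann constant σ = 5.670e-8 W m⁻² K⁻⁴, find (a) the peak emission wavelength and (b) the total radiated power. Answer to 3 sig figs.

(a) λ_max = b/T = 2.898×10⁻³/1831 = 1.583×10⁻⁶ m = 1.58×10³ nm.
Lateral area A = 2πrL = 2π×7.56×10⁻⁵×0.0153 = 7.26763×10⁻⁶ m².
(b) P = σAT⁴ = 5.670×10⁻⁸×7.26763×10⁻⁶×(1831)⁴ = 4.63 W.

λ_max ≈ 1.58×10³ nm; P ≈ 4.63 W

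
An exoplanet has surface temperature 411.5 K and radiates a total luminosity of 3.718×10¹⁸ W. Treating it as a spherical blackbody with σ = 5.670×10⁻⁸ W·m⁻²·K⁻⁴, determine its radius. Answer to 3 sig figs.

R ≈ 1.35×10⁷ m

L = 4πR²σT⁴ ⇒ R = √(L/(4πσT⁴)).
σT⁴ = 1625.78 W/m², so R = √(3.718×10¹⁸/(4π×1625.78)) = 1.35×10⁷ m.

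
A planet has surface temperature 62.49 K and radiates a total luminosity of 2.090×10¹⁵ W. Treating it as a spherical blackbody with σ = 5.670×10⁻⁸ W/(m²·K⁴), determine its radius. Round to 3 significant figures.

L = 4πR²σT⁴ ⇒ R = √(L/(4πσT⁴)).
σT⁴ = 0.864620 W/m², so R = √(2.090×10¹⁵/(4π×0.864620)) = 1.39×10⁷ m.

R ≈ 1.39×10⁷ m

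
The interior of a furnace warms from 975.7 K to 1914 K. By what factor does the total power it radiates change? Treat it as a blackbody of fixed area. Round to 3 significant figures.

P₂/P₁ ≈ 14.8

P ∝ T⁴, so P₂/P₁ = (T₂/T₁)⁴ = (1914/975.7)⁴ = (1.96167)⁴ = 14.8.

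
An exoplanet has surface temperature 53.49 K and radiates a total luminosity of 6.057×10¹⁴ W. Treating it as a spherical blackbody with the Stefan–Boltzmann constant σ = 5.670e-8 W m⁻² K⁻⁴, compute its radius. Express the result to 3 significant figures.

L = 4πR²σT⁴ ⇒ R = √(L/(4πσT⁴)).
σT⁴ = 0.464166 W/m², so R = √(6.057×10¹⁴/(4π×0.464166)) = 1.02×10⁷ m.

R ≈ 1.02×10⁷ m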